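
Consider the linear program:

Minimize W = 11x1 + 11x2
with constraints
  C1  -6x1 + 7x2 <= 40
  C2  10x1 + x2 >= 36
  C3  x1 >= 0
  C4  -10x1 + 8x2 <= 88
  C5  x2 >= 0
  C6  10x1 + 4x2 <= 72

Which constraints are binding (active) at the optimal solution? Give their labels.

Vertices and W = 11x1 + 11x2:
  (53/19, 154/19) → W = 2277/19
  (172/47, 416/47) → W = 6468/47
  (18/5, 0) → W = 198/5
  (36/5, 0) → W = 396/5

The minimum is at (18/5, 0). Substituting into each constraint, equality holds for C2 and C5; the remaining constraints have slack.

C2 and C5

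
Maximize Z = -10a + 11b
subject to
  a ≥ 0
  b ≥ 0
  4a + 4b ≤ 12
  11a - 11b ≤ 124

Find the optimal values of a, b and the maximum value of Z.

Feasible corners and Z = -10a + 11b:
  (0, 0) → Z = 0
  (0, 3) → Z = 33
  (3, 0) → Z = -30

The optimum lies where a = 0 and 4a + 4b = 12.
Solving simultaneously gives a = 0, b = 3.

a = 0, b = 3, maximum Z = 33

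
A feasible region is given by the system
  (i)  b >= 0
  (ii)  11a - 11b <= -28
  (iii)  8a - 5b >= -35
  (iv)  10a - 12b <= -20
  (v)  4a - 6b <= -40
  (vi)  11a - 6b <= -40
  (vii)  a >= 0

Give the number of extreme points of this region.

3

The feasible vertices (each the meet of two boundaries and inside every other half-plane) are:
  (10/7, 65/7)
  (0, 7)
  (0, 20/3)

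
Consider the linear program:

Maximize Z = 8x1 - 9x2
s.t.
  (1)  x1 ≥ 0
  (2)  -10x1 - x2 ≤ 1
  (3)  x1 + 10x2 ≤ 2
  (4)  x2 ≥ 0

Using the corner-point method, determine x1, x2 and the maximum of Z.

x1 = 2, x2 = 0, maximum Z = 16

Vertices and Z = 8x1 - 9x2:
  (0, 1/5) → Z = -9/5
  (0, 0) → Z = 0
  (2, 0) → Z = 16

At the optimal vertex, x1 + 10x2 = 2 and x2 = 0.
Solving simultaneously gives x1 = 2, x2 = 0.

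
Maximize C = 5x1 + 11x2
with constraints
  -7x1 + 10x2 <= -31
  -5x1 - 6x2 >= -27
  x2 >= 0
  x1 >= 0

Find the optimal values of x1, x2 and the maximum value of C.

At the optimal vertex, -7x1 + 10x2 = -31 and -5x1 - 6x2 = -27.
Solving simultaneously gives x1 = 114/23, x2 = 17/46.

x1 = 114/23, x2 = 17/46, maximum C = 1327/46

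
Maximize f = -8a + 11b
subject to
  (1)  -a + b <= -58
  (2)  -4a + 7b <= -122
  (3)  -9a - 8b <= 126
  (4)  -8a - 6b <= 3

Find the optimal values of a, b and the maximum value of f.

a = 284/3, b = 110/3, maximum f = -354

Feasible corners and f = -8a + 11b:
  (284/3, 110/3) → f = -354
  (345/14, -467/14) → f = -7897/14
  (366/5, -981/10) → f = -16647/10
The feasible region is unbounded (it extends along (7, 4), (8, -9)), but f strictly decreases along every unbounded feasible direction, so there is no improving ray and the maximum is attained at a vertex.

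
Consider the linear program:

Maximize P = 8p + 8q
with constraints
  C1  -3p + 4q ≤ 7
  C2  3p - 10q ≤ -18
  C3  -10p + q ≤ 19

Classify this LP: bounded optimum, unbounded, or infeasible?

From the feasible point (1/9, 11/6), moving in the direction (4, 3) keeps every constraint satisfied while P increases without bound.

unbounded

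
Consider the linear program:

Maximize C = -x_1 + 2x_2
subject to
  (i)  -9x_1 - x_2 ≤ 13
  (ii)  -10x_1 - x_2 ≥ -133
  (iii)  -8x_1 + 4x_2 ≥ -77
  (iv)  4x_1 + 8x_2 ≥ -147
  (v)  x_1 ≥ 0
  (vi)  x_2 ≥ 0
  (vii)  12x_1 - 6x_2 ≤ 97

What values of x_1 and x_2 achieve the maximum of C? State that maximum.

x_1 = 0, x_2 = 133, maximum C = 266

Extreme points and C = -x_1 + 2x_2:
  (0, 133) → C = 266
  (895/72, 313/36) → C = 119/24
  (0, 0) → C = 0
  (97/12, 0) → C = -97/12

The binding constraints are -10x_1 - x_2 = -133 and x_1 = 0.
Solving simultaneously gives x_1 = 0, x_2 = 133.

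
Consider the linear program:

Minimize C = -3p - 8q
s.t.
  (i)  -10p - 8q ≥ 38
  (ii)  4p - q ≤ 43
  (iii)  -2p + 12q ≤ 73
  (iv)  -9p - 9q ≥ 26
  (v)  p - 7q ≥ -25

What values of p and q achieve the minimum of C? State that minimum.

Corner points and C = -3p - 8q:
  (51/7, -97/7) → C = 89
  (-233/39, 106/39) → C = -149/39
  (-211/2, -23/2) → C = 817/2
The feasible region is unbounded (it extends along (-6, -1), (-1, -4)), but C strictly increases along every unbounded feasible direction, so there is no improving ray and the minimum is attained at a vertex.

The binding constraints are -10p - 8q = 38 and p - 7q = -25.
Solving simultaneously gives p = -233/39, q = 106/39.

p = -233/39, q = 106/39, minimum C = -149/39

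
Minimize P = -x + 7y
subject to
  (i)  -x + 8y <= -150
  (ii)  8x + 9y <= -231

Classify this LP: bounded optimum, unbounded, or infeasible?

unbounded

From the feasible point (-498/73, -1431/73), moving in the direction (9, -8) keeps every constraint satisfied while P decreases without bound.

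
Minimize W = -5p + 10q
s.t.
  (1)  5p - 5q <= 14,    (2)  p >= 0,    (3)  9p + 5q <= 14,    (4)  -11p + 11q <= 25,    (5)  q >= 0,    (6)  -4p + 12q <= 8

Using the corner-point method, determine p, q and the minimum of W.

p = 14/9, q = 0, minimum W = -70/9

The binding constraints are 9p + 5q = 14 and q = 0.
Solving simultaneously gives p = 14/9, q = 0.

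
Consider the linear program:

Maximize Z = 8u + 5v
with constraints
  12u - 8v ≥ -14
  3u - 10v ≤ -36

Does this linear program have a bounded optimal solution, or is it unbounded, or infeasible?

From the feasible point (37/24, 65/16), moving in the direction (8, 12) keeps every constraint satisfied while Z increases without bound.

unbounded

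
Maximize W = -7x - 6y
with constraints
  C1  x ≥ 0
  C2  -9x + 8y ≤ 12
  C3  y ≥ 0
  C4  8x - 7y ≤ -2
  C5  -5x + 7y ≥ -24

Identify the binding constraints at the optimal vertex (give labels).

Corner points and W = -7x - 6y:
  (0, 3/2) → W = -9
  (0, 2/7) → W = -12/7
  (68, 78) → W = -944

The maximum is at (0, 2/7). Substituting into each constraint, equality holds for C1 and C4; the remaining constraints have slack.

C1 and C4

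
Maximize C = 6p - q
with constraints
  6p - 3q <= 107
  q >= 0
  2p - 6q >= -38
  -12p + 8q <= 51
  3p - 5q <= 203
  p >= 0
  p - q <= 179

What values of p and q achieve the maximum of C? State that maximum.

The binding constraints are 6p - 3q = 107 and 2p - 6q = -38.
Solving simultaneously gives p = 126/5, q = 221/15.

p = 126/5, q = 221/15, maximum C = 2047/15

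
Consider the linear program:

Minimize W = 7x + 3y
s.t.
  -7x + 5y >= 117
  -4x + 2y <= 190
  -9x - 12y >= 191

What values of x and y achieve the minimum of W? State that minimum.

Corner points and W = 7x + 3y:
  (-358/3, -431/3) → W = -3799/3
  (-2359/129, -284/129) → W = -17365/129
  (-121/3, 43/3) → W = -718/3

The binding constraints are -7x + 5y = 117 and -4x + 2y = 190.
Solving simultaneously gives x = -358/3, y = -431/3.

x = -358/3, y = -431/3, minimum W = -3799/3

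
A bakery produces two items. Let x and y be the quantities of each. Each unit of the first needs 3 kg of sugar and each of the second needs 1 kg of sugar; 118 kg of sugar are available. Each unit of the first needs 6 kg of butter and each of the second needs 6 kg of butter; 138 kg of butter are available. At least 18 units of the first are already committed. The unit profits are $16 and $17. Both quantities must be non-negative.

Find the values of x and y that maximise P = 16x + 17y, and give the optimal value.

Corner points and P = 16x + 17y:
  (23, 0) → P = 368
  (18, 0) → P = 288
  (18, 5) → P = 373

x = 18, y = 5, maximum P = 373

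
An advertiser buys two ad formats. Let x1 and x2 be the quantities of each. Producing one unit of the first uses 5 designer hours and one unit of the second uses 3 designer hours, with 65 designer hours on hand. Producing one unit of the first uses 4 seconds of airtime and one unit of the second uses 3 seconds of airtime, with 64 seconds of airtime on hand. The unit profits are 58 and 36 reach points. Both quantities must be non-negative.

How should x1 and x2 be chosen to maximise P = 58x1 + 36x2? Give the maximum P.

x1 = 1, x2 = 20, maximum P = 778

Corner points and P = 58x1 + 36x2:
  (0, 0) → P = 0
  (0, 64/3) → P = 768
  (13, 0) → P = 754
  (1, 20) → P = 778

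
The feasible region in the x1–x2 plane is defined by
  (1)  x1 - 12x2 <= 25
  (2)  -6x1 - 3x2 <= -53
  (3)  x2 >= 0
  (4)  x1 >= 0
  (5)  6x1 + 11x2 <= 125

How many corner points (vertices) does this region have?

The feasible vertices (each the meet of two boundaries and inside every other half-plane) are:
  (53/6, 0)
  (13/3, 9)
  (125/6, 0)

3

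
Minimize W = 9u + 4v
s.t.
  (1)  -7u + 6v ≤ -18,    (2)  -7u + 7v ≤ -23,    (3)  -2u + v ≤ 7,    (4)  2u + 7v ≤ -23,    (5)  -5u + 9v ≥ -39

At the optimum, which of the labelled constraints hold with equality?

(1) and (5)

Corner points and W = 9u + 4v:
  (-12/7, -5) → W = -248/7
  (-24/11, -61/11) → W = -460/11
  (0, -23/7) → W = -92/7
  (66/53, -193/53) → W = -178/53

The minimum is at (-24/11, -61/11). Substituting into each constraint, equality holds for (1) and (5); the remaining constraints have slack.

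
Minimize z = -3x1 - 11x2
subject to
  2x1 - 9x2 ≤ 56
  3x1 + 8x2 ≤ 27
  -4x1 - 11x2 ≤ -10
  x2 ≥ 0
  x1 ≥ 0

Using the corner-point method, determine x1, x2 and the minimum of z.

x1 = 0, x2 = 27/8, minimum z = -297/8

Extreme points and z = -3x1 - 11x2:
  (9, 0) → z = -27
  (0, 27/8) → z = -297/8
  (5/2, 0) → z = -15/2
  (0, 10/11) → z = -10

The binding constraints are 3x1 + 8x2 = 27 and x1 = 0.
Solving simultaneously gives x1 = 0, x2 = 27/8.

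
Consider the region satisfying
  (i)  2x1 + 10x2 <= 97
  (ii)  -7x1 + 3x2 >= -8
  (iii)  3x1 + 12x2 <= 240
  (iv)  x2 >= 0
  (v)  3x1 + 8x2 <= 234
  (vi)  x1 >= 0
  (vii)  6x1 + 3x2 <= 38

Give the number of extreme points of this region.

5

The feasible vertices (each the meet of two boundaries and inside every other half-plane) are:
  (0, 97/10)
  (89/54, 253/27)
  (8/7, 0)
  (46/13, 218/39)
  (0, 0)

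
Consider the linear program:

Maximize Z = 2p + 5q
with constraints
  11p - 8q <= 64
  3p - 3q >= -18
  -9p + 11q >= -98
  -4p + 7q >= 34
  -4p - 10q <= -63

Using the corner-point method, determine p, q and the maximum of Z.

Vertices and Z = 2p + 5q:
  (112/3, 130/3) → Z = 874/3
  (16, 14) → Z = 102
  (3/14, 87/14) → Z = 63/2
  (101/68, 97/17) → Z = 63/2

At the optimal vertex, 11p - 8q = 64 and 3p - 3q = -18.
Solving simultaneously gives p = 112/3, q = 130/3.

p = 112/3, q = 130/3, maximum Z = 874/3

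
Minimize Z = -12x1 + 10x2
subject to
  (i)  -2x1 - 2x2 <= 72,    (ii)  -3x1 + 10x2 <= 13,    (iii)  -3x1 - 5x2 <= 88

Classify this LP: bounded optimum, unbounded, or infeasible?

From the feasible point (-21, -5), moving in the direction (5, -3) keeps every constraint satisfied while Z decreases without bound.

unbounded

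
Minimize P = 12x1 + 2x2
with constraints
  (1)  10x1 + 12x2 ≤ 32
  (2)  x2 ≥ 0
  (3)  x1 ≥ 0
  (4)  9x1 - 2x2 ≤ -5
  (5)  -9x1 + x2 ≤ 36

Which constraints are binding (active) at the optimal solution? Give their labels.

Extreme points and P = 12x1 + 2x2:
  (0, 8/3) → P = 16/3
  (1/32, 169/64) → P = 181/32
  (0, 5/2) → P = 5

The minimum is at (0, 5/2). Substituting into each constraint, equality holds for (3) and (4); the remaining constraints have slack.

(3) and (4)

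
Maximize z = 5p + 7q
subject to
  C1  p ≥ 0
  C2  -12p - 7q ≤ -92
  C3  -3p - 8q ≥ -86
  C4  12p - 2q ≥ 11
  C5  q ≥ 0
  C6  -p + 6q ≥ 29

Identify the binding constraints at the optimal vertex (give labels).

Vertices and z = 5p + 7q:
  (29/12, 9) → z = 901/12
  (349/79, 440/79) → z = 4825/79
  (130/51, 333/34) → z = 8293/102
  (142/13, 173/26) → z = 2631/26

The maximum is at (142/13, 173/26). Substituting into each constraint, equality holds for C3 and C6; the remaining constraints have slack.

C3 and C6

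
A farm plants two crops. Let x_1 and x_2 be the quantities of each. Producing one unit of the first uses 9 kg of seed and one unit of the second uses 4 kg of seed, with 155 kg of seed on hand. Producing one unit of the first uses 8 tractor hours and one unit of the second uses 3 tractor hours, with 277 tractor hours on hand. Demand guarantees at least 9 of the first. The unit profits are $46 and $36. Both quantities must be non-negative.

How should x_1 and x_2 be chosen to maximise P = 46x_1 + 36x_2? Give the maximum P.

x_1 = 9, x_2 = 37/2, maximum P = 1080

Vertices and P = 46x_1 + 36x_2:
  (155/9, 0) → P = 7130/9
  (9, 0) → P = 414
  (9, 37/2) → P = 1080

The binding constraints are 9x_1 + 4x_2 = 155 and x_1 = 9.
Solving simultaneously gives x_1 = 9, x_2 = 37/2.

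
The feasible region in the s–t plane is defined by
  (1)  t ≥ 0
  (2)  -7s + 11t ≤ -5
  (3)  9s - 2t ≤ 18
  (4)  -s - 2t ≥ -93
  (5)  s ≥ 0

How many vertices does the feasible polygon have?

3

Pairwise boundary intersections that survive every other constraint:
  (5/7, 0)
  (2, 0)
  (188/85, 81/85)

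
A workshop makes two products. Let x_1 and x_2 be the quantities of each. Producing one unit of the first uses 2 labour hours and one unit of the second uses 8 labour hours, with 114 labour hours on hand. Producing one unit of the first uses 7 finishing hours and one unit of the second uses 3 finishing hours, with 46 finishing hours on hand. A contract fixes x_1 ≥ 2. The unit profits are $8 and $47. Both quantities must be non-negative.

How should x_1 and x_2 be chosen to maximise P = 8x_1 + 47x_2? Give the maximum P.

At the optimal vertex, 7x_1 + 3x_2 = 46 and x_1 = 2.
Solving simultaneously gives x_1 = 2, x_2 = 32/3.

x_1 = 2, x_2 = 32/3, maximum P = 1552/3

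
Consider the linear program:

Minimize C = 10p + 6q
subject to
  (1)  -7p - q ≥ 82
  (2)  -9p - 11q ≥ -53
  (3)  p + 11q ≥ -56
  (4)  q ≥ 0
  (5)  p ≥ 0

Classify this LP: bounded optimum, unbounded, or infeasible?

infeasible

The boundaries -7p - q = 82 and -9p - 11q = -53 meet at (-955/68, 1109/68), but that point violates p ≥ 0. Every candidate vertex is excluded by some other constraint, so the feasible region is empty.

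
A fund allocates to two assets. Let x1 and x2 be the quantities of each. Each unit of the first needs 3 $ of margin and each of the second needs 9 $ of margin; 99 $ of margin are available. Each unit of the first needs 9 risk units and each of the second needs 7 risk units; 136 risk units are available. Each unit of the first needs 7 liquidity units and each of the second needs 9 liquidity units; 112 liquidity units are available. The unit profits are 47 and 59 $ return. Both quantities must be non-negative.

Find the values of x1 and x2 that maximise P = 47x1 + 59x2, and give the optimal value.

Extreme points and P = 47x1 + 59x2:
  (0, 0) → P = 0
  (0, 11) → P = 649
  (136/9, 0) → P = 6392/9
  (13/4, 119/12) → P = 4427/6
  (55/4, 7/4) → P = 1499/2

x1 = 55/4, x2 = 7/4, maximum P = 1499/2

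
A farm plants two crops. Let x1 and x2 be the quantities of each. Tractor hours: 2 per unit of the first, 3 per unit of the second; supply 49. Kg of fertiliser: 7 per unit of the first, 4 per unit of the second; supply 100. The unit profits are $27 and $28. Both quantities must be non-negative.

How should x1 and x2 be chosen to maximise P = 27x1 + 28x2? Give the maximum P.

x1 = 8, x2 = 11, maximum P = 524

Extreme points and P = 27x1 + 28x2:
  (0, 0) → P = 0
  (0, 49/3) → P = 1372/3
  (100/7, 0) → P = 2700/7
  (8, 11) → P = 524

The optimum lies where 2x1 + 3x2 = 49 and 7x1 + 4x2 = 100.
Solving simultaneously gives x1 = 8, x2 = 11.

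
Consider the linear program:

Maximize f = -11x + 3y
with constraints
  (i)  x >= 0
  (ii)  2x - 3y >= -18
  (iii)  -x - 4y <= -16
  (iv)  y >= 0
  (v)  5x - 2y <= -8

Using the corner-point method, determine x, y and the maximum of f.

Vertices and f = -11x + 3y:
  (0, 6) → f = 18
  (0, 4) → f = 12
  (12/11, 74/11) → f = 90/11

x = 0, y = 6, maximum f = 18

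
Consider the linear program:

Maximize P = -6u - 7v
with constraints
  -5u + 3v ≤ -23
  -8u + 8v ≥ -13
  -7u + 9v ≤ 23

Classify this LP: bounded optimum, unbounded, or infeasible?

bounded optimum

Corner points and P = -6u - 7v:
  (145/16, 119/16) → P = -1703/16
  (23/2, 23/2) → P = -299/2
  (301/16, 275/16) → P = -3731/16
The feasible region has finitely many vertices and no improving ray; the maximum is -1703/16 at (145/16, 119/16).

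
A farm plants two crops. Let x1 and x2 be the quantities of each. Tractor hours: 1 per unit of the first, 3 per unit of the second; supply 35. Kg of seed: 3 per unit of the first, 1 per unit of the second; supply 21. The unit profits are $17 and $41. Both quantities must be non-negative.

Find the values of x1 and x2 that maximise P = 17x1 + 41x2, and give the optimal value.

x1 = 7/2, x2 = 21/2, maximum P = 490

The binding constraints are x1 + 3x2 = 35 and 3x1 + x2 = 21.
Solving simultaneously gives x1 = 7/2, x2 = 21/2.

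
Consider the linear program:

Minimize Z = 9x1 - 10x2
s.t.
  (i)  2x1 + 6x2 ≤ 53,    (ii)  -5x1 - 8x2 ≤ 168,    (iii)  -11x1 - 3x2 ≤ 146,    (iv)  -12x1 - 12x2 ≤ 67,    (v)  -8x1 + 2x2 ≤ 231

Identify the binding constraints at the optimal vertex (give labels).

Feasible corners and Z = 9x1 - 10x2:
  (-69/4, 175/12) → Z = -3613/12
  (370/9, -1681/36) → Z = 15065/18
  (-517/32, 1015/96) → Z = -24109/96
The feasible region is unbounded (it extends along (3, -1), (8, -5)), but Z strictly increases along every unbounded feasible direction, so there is no improving ray and the minimum is attained at a vertex.

The minimum is at (-69/4, 175/12). Substituting into each constraint, equality holds for (i) and (iii); the remaining constraints have slack.

(i) and (iii)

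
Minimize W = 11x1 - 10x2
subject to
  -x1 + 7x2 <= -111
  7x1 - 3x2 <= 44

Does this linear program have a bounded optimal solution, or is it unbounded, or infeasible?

unbounded

From the feasible point (-25/46, -733/46), moving in the direction (-7, -1) keeps every constraint satisfied while W decreases without bound.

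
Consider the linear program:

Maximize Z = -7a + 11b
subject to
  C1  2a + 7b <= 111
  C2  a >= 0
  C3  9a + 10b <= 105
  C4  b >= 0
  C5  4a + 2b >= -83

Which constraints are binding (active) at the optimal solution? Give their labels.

C2 and C3

Corner points and Z = -7a + 11b:
  (0, 21/2) → Z = 231/2
  (0, 0) → Z = 0
  (35/3, 0) → Z = -245/3

The maximum is at (0, 21/2). Substituting into each constraint, equality holds for C2 and C3; the remaining constraints have slack.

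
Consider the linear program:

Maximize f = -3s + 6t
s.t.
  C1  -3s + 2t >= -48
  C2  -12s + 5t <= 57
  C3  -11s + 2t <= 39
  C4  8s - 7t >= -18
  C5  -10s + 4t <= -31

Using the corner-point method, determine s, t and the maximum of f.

Feasible corners and f = -3s + 6t:
  (-87/8, -645/16) → f = -837/4
  (372/5, 438/5) → f = 1512/5
  (-109/12, -731/24) → f = -311/2
  (289/38, 214/19) → f = 1701/38

s = 372/5, t = 438/5, maximum f = 1512/5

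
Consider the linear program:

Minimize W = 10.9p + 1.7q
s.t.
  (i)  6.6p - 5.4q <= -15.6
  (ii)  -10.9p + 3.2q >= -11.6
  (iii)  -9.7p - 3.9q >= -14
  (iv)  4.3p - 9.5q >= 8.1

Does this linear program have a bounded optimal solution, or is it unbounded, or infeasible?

unbounded

From the feasible point (-457/94, -287/94), moving in the direction (-5.4, -6.6) keeps every constraint satisfied while W decreases without bound.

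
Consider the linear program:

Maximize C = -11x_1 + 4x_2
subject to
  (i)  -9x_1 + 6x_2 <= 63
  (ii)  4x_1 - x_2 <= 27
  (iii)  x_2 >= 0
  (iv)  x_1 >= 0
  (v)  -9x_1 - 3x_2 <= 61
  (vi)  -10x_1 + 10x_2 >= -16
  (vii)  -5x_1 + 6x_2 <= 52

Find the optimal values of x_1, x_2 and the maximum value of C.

Feasible corners and C = -11x_1 + 4x_2:
  (127/15, 103/15) → C = -197/3
  (214/19, 343/19) → C = -982/19
  (0, 0) → C = 0
  (8/5, 0) → C = -88/5
  (0, 26/3) → C = 104/3

The optimum lies where x_1 = 0 and -5x_1 + 6x_2 = 52.
Solving simultaneously gives x_1 = 0, x_2 = 26/3.

x_1 = 0, x_2 = 26/3, maximum C = 104/3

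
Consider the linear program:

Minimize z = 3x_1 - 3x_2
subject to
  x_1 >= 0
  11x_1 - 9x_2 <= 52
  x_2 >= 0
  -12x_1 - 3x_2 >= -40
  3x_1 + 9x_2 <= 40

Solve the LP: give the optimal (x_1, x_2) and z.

Vertices and z = 3x_1 - 3x_2:
  (0, 0) → z = 0
  (0, 40/9) → z = -40/3
  (10/3, 0) → z = 10
  (80/33, 40/11) → z = -40/11

At the optimal vertex, x_1 = 0 and 3x_1 + 9x_2 = 40.
Solving simultaneously gives x_1 = 0, x_2 = 40/9.

x_1 = 0, x_2 = 40/9, minimum z = -40/3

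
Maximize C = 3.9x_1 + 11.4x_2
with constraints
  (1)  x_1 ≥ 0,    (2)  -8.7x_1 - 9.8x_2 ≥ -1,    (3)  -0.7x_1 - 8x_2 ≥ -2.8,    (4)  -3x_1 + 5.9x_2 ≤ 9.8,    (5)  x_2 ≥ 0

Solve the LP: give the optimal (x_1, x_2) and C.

x_1 = 0, x_2 = 5/49, maximum C = 57/49

At the optimal vertex, x_1 = 0 and -8.7x_1 - 9.8x_2 = -1.
Solving simultaneously gives x_1 = 0, x_2 = 5/49.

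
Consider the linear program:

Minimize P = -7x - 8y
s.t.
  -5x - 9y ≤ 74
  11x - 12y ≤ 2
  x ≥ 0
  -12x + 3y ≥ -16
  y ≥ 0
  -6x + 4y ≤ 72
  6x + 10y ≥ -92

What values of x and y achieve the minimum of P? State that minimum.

x = 28/3, y = 32, minimum P = -964/3

Corner points and P = -7x - 8y:
  (62/37, 152/111) → P = -2518/111
  (2/11, 0) → P = -14/11
  (0, 0) → P = 0
  (0, 18) → P = -144
  (28/3, 32) → P = -964/3

The binding constraints are -12x + 3y = -16 and -6x + 4y = 72.
Solving simultaneously gives x = 28/3, y = 32.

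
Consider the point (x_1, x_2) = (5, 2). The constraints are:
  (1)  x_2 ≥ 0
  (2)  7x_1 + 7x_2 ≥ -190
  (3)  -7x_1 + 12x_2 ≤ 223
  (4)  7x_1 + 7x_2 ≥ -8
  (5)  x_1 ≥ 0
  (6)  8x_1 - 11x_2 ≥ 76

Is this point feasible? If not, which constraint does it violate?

Constraint (6): 8x_1 - 11x_2 = 18, which is not ≥ 76. All other constraints are satisfied.

not feasible — violates (6)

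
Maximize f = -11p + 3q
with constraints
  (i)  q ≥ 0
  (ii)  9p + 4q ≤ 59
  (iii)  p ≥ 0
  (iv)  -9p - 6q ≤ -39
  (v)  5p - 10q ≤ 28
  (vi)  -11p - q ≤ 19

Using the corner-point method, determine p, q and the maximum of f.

p = 0, q = 59/4, maximum f = 177/4

Feasible corners and f = -11p + 3q:
  (13/3, 0) → f = -143/3
  (28/5, 0) → f = -308/5
  (0, 59/4) → f = 177/4
  (351/55, 43/110) → f = -7593/110
  (0, 13/2) → f = 39/2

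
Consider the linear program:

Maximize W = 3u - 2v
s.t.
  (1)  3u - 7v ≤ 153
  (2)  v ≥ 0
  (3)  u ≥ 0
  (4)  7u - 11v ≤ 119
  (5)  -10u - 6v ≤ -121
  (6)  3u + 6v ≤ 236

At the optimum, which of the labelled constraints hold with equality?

(4) and (6)

Feasible corners and W = 3u - 2v:
  (17, 0) → W = 51
  (121/10, 0) → W = 363/10
  (0, 121/6) → W = -121/3
  (0, 118/3) → W = -236/3
  (662/15, 259/15) → W = 1468/15

The maximum is at (662/15, 259/15). Substituting into each constraint, equality holds for (4) and (6); the remaining constraints have slack.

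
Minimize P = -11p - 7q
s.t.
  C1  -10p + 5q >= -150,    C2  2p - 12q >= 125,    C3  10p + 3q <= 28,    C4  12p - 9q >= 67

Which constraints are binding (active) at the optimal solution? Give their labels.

C2 and C3

Extreme points and P = -11p - 7q:
  (59/8, -61/4) → P = 205/8
  (79/14, -199/21) → P = 179/42
  (-107/42, -683/63) → P = 13093/126
The feasible region is unbounded (it extends along (-3, -4), (-1, -2)), but P strictly increases along every unbounded feasible direction, so there is no improving ray and the minimum is attained at a vertex.

The minimum is at (79/14, -199/21). Substituting into each constraint, equality holds for C2 and C3; the remaining constraints have slack.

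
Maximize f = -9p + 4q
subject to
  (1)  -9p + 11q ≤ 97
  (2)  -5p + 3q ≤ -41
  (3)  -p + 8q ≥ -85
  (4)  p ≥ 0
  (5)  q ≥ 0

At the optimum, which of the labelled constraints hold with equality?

Extreme points and f = -9p + 4q:
  (53/2, 61/2) → f = -233/2
  (41/5, 0) → f = -369/5
  (85, 0) → f = -765
The feasible region is unbounded (it extends along (8, 1), (11, 9)), but f strictly decreases along every unbounded feasible direction, so there is no improving ray and the maximum is attained at a vertex.

The maximum is at (41/5, 0). Substituting into each constraint, equality holds for (2) and (5); the remaining constraints have slack.

(2) and (5)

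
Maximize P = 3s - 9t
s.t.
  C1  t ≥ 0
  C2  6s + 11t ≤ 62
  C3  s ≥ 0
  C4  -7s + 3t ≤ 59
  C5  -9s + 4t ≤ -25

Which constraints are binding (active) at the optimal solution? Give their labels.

C1 and C2

Feasible corners and P = 3s - 9t:
  (31/3, 0) → P = 31
  (25/9, 0) → P = 25/3
  (523/123, 136/41) → P = -701/41

The maximum is at (31/3, 0). Substituting into each constraint, equality holds for C1 and C2; the remaining constraints have slack.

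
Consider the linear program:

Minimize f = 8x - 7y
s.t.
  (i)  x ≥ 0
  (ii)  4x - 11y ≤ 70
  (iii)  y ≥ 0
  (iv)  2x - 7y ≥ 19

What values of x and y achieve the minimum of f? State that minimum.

Corner points and f = 8x - 7y:
  (35/2, 0) → f = 140
  (281/6, 32/3) → f = 300
  (19/2, 0) → f = 76

x = 19/2, y = 0, minimum f = 76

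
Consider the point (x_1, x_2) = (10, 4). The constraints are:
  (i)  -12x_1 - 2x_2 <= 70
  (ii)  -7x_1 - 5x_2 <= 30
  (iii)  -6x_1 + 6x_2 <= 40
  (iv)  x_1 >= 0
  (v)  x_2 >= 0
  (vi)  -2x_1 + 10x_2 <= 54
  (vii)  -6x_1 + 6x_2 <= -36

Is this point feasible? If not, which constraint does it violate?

(i): -128 ≤ 70 ✓
(ii): -90 ≤ 30 ✓
(iii): -36 ≤ 40 ✓
(iv): 10 ≥ 0 ✓
(v): 4 ≥ 0 ✓
(vi): 20 ≤ 54 ✓
(vii): -36 ≤ -36 ✓

feasible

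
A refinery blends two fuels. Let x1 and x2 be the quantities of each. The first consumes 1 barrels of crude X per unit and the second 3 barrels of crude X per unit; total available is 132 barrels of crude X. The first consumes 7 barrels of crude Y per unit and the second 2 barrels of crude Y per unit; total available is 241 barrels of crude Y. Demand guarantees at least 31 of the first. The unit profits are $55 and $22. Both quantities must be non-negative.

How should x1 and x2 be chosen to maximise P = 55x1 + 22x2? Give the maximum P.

x1 = 31, x2 = 12, maximum P = 1969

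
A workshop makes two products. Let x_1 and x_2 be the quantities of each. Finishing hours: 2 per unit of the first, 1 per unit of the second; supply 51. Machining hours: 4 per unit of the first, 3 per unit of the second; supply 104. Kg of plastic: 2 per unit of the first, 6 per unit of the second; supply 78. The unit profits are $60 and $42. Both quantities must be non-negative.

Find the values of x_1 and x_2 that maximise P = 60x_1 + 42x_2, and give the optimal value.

Feasible corners and P = 60x_1 + 42x_2:
  (0, 0) → P = 0
  (0, 13) → P = 546
  (51/2, 0) → P = 1530
  (49/2, 2) → P = 1554
  (65/3, 52/9) → P = 4628/3

The optimum lies where 2x_1 + x_2 = 51 and 4x_1 + 3x_2 = 104.
Solving simultaneously gives x_1 = 49/2, x_2 = 2.

x_1 = 49/2, x_2 = 2, maximum P = 1554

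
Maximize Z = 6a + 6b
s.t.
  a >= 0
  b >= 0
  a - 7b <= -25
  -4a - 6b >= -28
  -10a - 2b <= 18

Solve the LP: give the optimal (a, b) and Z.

a = 23/17, b = 64/17, maximum Z = 522/17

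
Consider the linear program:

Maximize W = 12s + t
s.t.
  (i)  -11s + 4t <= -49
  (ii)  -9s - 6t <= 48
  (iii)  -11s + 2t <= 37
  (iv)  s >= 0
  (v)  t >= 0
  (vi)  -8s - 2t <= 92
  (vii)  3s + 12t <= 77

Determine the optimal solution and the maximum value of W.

s = 77/3, t = 0, maximum W = 308

The binding constraints are t = 0 and 3s + 12t = 77.
Solving simultaneously gives s = 77/3, t = 0.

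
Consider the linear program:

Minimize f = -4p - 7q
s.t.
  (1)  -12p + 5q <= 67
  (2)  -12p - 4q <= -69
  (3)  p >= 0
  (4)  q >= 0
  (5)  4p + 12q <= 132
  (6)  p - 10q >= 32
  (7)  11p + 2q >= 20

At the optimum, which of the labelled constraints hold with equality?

(4) and (5)

Corner points and f = -4p - 7q:
  (33, 0) → f = -132
  (32, 0) → f = -128
  (426/13, 1/13) → f = -1711/13

The minimum is at (33, 0). Substituting into each constraint, equality holds for (4) and (5); the remaining constraints have slack.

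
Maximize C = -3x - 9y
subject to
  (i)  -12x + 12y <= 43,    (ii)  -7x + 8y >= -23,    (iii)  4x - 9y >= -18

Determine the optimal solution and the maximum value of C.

x = -155/3, y = -577/12, maximum C = 2351/4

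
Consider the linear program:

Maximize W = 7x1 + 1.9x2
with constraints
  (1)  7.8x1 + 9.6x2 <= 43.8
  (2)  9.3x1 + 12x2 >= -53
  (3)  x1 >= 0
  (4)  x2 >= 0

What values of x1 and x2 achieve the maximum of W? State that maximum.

x1 = 73/13, x2 = 0, maximum W = 511/13

Vertices and W = 7x1 + 1.9x2:
  (0, 73/16) → W = 1387/160
  (73/13, 0) → W = 511/13
  (0, 0) → W = 0

The optimum lies where 7.8x1 + 9.6x2 = 43.8 and x2 = 0.
Solving simultaneously gives x1 = 73/13, x2 = 0.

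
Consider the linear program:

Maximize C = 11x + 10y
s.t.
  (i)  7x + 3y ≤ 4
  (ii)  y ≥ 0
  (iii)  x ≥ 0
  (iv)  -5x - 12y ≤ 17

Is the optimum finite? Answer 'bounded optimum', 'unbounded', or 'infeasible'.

Corner points and C = 11x + 10y:
  (4/7, 0) → C = 44/7
  (0, 4/3) → C = 40/3
  (0, 0) → C = 0
The feasible region has finitely many vertices and no improving ray; the maximum is 40/3 at (0, 4/3).

bounded optimum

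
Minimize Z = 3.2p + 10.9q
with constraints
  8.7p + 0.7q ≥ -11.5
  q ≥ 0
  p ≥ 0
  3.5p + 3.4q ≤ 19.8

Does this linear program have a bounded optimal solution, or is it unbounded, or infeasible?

Corner points and Z = 3.2p + 10.9q:
  (0, 0) → Z = 0
  (198/35, 0) → Z = 3168/175
  (0, 99/17) → Z = 10791/170
The feasible region has finitely many vertices and no improving ray; the minimum is 0 at (0, 0).

bounded optimum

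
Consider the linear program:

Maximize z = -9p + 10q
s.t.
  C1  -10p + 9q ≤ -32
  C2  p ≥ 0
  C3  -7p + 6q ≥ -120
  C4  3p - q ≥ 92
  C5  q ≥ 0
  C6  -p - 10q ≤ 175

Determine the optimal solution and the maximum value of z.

p = 296, q = 976/3, maximum z = 1768/3

Feasible corners and z = -9p + 10q:
  (296, 976/3) → z = 1768/3
  (796/17, 824/17) → z = 1076/17
  (432/11, 284/11) → z = -1048/11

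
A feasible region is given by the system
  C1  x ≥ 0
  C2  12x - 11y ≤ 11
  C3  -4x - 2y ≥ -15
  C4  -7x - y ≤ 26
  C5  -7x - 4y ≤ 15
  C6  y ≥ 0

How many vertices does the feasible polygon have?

4

The feasible vertices (each the meet of two boundaries and inside every other half-plane) are:
  (0, 15/2)
  (0, 0)
  (11/4, 2)
  (11/12, 0)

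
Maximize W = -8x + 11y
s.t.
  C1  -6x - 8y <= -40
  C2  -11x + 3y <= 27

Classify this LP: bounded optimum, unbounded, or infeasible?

unbounded

From the feasible point (-48/53, 301/53), moving in the direction (3, 11) keeps every constraint satisfied while W increases without bound.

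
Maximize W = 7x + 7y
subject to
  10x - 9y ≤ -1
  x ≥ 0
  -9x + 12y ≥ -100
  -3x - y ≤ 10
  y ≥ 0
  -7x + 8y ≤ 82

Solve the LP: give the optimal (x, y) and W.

x = 730/17, y = 813/17, maximum W = 10801/17

Vertices and W = 7x + 7y:
  (0, 1/9) → W = 7/9
  (730/17, 813/17) → W = 10801/17
  (0, 41/4) → W = 287/4

The binding constraints are 10x - 9y = -1 and -7x + 8y = 82.
Solving simultaneously gives x = 730/17, y = 813/17.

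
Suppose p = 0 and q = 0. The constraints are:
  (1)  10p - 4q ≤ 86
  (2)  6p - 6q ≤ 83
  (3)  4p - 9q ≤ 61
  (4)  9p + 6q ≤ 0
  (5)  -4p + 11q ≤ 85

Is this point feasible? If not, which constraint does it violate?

(1): 0 ≤ 86 ✓
(2): 0 ≤ 83 ✓
(3): 0 ≤ 61 ✓
(4): 0 ≤ 0 ✓
(5): 0 ≤ 85 ✓

feasible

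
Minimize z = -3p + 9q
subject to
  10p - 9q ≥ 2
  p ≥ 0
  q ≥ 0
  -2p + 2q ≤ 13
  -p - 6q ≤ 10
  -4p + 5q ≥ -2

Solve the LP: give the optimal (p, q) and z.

p = 1/2, q = 0, minimum z = -3/2

Corner points and z = -3p + 9q:
  (1/5, 0) → z = -3/5
  (121/2, 67) → z = 843/2
  (1/2, 0) → z = -3/2
The feasible region is unbounded (it extends along (5, 4), (1, 1)), but z strictly increases along every unbounded feasible direction, so there is no improving ray and the minimum is attained at a vertex.

The binding constraints are q = 0 and -4p + 5q = -2.
Solving simultaneously gives p = 1/2, q = 0.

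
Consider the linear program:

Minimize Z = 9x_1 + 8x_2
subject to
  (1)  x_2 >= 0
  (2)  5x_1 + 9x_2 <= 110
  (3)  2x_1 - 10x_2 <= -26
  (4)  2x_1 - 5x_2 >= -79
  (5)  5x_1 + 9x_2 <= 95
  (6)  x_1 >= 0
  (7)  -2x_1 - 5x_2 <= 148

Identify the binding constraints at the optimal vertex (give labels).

(3) and (6)

Feasible corners and Z = 9x_1 + 8x_2:
  (179/17, 80/17) → Z = 2251/17
  (0, 13/5) → Z = 104/5
  (0, 95/9) → Z = 760/9

The minimum is at (0, 13/5). Substituting into each constraint, equality holds for (3) and (6); the remaining constraints have slack.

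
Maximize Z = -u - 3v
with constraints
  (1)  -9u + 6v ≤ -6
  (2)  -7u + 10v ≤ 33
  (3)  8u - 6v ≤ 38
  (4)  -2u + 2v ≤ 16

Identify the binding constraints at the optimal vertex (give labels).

(1) and (3)

Vertices and Z = -u - 3v:
  (43/8, 113/16) → Z = -425/16
  (-32, -49) → Z = 179
  (289/19, 265/19) → Z = -1084/19

The maximum is at (-32, -49). Substituting into each constraint, equality holds for (1) and (3); the remaining constraints have slack.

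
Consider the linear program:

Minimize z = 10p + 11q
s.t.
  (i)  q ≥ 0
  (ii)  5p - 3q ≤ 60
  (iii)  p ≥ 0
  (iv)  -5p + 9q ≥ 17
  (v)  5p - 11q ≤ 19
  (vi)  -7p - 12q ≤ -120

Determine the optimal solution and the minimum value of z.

Feasible corners and z = 10p + 11q:
  (197/10, 77/6) → z = 2029/6
  (0, 10) → z = 110
  (292/41, 719/123) → z = 16669/123
The feasible region is unbounded (it extends along (0, 1), (3, 5)), but z strictly increases along every unbounded feasible direction, so there is no improving ray and the minimum is attained at a vertex.

p = 0, q = 10, minimum z = 110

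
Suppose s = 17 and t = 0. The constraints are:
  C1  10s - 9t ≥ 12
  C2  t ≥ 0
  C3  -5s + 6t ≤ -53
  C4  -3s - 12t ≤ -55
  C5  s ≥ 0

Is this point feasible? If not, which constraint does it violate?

not feasible — violates C4

Constraint C4: -3s - 12t = -51, which is not ≤ -55. All other constraints are satisfied.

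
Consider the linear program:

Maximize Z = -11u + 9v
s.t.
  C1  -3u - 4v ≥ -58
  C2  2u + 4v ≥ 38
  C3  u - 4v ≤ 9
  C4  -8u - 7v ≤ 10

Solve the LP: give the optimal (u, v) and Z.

u = -446/11, v = 494/11, maximum Z = 9352/11

Vertices and Z = -11u + 9v:
  (67/4, 31/16) → Z = -2669/16
  (-446/11, 494/11) → Z = 9352/11
  (47/3, 5/3) → Z = -472/3
  (-17, 18) → Z = 349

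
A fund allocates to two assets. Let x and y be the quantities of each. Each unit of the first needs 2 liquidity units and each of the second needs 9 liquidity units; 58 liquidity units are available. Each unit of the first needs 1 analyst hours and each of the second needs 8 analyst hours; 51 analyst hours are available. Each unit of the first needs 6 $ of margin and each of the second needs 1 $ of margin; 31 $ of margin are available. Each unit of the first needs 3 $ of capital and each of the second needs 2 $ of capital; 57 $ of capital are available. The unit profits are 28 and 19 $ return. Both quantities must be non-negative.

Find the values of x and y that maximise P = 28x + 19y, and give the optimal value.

x = 17/4, y = 11/2, maximum P = 447/2

At the optimal vertex, 2x + 9y = 58 and 6x + y = 31.
Solving simultaneously gives x = 17/4, y = 11/2.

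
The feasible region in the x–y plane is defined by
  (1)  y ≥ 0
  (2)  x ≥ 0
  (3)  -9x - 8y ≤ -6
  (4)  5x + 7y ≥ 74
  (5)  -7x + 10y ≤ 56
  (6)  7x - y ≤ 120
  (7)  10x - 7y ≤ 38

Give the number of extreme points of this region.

3

The feasible vertices (each the meet of two boundaries and inside every other half-plane) are:
  (116/33, 266/33)
  (112/15, 110/21)
  (772/51, 826/51)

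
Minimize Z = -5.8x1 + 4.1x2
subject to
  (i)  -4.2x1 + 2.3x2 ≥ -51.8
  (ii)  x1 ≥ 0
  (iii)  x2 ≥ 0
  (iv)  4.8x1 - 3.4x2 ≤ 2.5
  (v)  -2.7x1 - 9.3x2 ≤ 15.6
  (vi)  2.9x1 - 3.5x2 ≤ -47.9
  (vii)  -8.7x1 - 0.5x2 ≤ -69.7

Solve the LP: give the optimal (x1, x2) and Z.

x1 = 631/12, x2 = 147/2, minimum Z = -109/30

Extreme points and Z = -5.8x1 + 4.1x2:
  (631/12, 147/2) → Z = -109/30
  (0, 697/5) → Z = 28577/50
  (17161/694, 23717/694) → Z = -22941/6940
  (200/29, 97/5) → Z = 1977/50
The feasible region is unbounded (it extends along (0, 1), (23, 42)), but Z strictly increases along every unbounded feasible direction, so there is no improving ray and the minimum is attained at a vertex.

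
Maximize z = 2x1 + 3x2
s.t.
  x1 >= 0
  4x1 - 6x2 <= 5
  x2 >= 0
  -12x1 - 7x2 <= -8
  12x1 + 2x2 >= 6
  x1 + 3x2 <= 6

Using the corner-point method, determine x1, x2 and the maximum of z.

x1 = 17/6, x2 = 19/18, maximum z = 53/6

The binding constraints are 4x1 - 6x2 = 5 and x1 + 3x2 = 6.
Solving simultaneously gives x1 = 17/6, x2 = 19/18.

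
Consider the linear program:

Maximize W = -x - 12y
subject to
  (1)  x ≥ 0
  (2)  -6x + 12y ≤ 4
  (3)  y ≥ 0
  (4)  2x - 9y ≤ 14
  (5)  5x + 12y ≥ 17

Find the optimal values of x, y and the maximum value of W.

x = 17/5, y = 0, maximum W = -17/5

Corner points and W = -x - 12y:
  (13/11, 61/66) → W = -135/11
  (7, 0) → W = -7
  (17/5, 0) → W = -17/5
The feasible region is unbounded (it extends along (9, 2), (2, 1)), but W strictly decreases along every unbounded feasible direction, so there is no improving ray and the maximum is attained at a vertex.

The optimum lies where y = 0 and 5x + 12y = 17.
Solving simultaneously gives x = 17/5, y = 0.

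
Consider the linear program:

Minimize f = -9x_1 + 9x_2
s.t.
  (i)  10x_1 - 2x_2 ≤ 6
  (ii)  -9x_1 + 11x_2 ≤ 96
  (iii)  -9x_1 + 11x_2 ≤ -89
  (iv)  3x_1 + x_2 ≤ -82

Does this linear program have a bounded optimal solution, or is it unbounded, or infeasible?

unbounded

From the feasible point (-79/8, -419/8), moving in the direction (-2, -10) keeps every constraint satisfied while f decreases without bound.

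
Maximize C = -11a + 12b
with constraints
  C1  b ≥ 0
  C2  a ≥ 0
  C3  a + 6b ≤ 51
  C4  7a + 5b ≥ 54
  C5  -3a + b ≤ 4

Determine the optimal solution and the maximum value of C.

Feasible corners and C = -11a + 12b:
  (51, 0) → C = -561
  (54/7, 0) → C = -594/7
  (69/37, 303/37) → C = 2877/37

a = 69/37, b = 303/37, maximum C = 2877/37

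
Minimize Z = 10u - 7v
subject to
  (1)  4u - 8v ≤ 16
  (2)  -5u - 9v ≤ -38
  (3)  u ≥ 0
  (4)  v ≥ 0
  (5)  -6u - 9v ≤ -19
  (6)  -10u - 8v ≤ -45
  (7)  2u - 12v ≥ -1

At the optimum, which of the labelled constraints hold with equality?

(2) and (7)

Corner points and Z = 10u - 7v:
  (112/19, 18/19) → Z = 994/19
  (25/4, 9/8) → Z = 437/8
  (149/26, 27/26) → Z = 1301/26

The minimum is at (149/26, 27/26). Substituting into each constraint, equality holds for (2) and (7); the remaining constraints have slack.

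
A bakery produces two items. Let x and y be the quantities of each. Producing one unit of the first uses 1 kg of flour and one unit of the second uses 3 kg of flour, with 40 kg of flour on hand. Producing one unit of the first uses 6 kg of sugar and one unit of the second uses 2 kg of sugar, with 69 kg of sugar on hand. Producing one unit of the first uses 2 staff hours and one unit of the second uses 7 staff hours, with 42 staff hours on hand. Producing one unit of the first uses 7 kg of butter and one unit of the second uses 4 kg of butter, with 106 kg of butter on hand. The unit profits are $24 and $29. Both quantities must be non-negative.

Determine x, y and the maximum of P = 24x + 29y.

x = 21/2, y = 3, maximum P = 339

Extreme points and P = 24x + 29y:
  (0, 0) → P = 0
  (0, 6) → P = 174
  (23/2, 0) → P = 276
  (21/2, 3) → P = 339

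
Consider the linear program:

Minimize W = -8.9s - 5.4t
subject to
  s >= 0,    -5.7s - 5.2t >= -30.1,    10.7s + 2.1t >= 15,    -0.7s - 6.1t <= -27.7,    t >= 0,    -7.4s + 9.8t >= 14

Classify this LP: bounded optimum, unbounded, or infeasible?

Extreme points and W = -8.9s - 5.4t:
  (1479/4367, 23657/4367) → W = -1409109/43670
  (3957/3113, 13682/3113) → W = -1091001/31130
  (303/580, 2599/580) → W = -167313/5800
The feasible region has finitely many vertices and no improving ray; the minimum is -1091001/31130 at (3957/3113, 13682/3113).

bounded optimum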